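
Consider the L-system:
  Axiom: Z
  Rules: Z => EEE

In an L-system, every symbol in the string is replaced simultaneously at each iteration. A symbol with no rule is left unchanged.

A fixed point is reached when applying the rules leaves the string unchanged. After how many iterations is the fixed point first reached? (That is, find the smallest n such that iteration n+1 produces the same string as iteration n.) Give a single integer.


Answer: 1

Derivation:
Step 0: Z
Step 1: EEE
Step 2: EEE  (unchanged — fixed point at step 1)


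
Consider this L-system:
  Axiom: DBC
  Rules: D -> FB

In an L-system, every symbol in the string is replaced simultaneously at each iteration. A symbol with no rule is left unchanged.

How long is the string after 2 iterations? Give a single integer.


Answer: 4

Derivation:
Step 0: length = 3
Step 1: length = 4
Step 2: length = 4


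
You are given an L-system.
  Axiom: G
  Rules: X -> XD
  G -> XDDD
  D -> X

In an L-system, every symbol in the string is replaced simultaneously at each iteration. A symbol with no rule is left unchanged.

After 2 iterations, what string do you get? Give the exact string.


Answer: XDXXX

Derivation:
Step 0: G
Step 1: XDDD
Step 2: XDXXX


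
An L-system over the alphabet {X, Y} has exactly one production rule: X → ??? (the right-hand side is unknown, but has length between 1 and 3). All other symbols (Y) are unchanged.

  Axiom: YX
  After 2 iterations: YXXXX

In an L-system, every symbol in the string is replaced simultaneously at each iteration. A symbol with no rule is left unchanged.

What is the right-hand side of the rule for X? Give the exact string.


Answer: XX

Derivation:
Trying X → XX:
  Step 0: YX
  Step 1: YXX
  Step 2: YXXXX
Matches the given result.


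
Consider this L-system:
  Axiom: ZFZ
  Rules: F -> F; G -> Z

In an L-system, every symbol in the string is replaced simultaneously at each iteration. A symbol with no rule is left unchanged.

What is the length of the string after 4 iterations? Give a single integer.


Answer: 3

Derivation:
Step 0: length = 3
Step 1: length = 3
Step 2: length = 3
Step 3: length = 3
Step 4: length = 3


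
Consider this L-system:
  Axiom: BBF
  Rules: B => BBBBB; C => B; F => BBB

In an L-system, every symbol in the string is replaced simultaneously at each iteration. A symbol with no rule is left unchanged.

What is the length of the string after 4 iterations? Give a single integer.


Step 0: length = 3
Step 1: length = 13
Step 2: length = 65
Step 3: length = 325
Step 4: length = 1625

Answer: 1625


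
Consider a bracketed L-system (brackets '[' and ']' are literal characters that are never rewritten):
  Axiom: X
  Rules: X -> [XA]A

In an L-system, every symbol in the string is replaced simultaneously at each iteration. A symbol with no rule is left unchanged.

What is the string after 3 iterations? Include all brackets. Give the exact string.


Answer: [[[XA]AA]AA]A

Derivation:
Step 0: X
Step 1: [XA]A
Step 2: [[XA]AA]A
Step 3: [[[XA]AA]AA]A


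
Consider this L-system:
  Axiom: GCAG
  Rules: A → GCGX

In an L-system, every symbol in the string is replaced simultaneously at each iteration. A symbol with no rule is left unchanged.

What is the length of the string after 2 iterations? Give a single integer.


Answer: 7

Derivation:
Step 0: length = 4
Step 1: length = 7
Step 2: length = 7


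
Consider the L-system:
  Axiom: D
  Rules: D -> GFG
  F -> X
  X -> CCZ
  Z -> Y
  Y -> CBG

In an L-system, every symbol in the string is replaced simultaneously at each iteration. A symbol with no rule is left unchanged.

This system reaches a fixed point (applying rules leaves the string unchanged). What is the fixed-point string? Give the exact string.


Step 0: D
Step 1: GFG
Step 2: GXG
Step 3: GCCZG
Step 4: GCCYG
Step 5: GCCCBGG
Step 6: GCCCBGG  (unchanged — fixed point at step 5)

Answer: GCCCBGG


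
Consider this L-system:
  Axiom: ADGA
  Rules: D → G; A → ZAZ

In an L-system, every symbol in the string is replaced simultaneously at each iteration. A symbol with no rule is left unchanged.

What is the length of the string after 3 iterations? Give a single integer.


Step 0: length = 4
Step 1: length = 8
Step 2: length = 12
Step 3: length = 16

Answer: 16


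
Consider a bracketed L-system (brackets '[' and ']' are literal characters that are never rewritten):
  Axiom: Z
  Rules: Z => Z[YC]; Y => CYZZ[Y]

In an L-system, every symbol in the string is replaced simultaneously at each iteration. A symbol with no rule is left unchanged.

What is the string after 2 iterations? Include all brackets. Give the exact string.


Answer: Z[YC][CYZZ[Y]C]

Derivation:
Step 0: Z
Step 1: Z[YC]
Step 2: Z[YC][CYZZ[Y]C]


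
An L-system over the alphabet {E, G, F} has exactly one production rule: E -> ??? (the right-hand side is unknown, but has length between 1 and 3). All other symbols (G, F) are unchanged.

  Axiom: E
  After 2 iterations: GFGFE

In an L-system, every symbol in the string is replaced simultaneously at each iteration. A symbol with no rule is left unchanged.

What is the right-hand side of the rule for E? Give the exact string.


Answer: GFE

Derivation:
Trying E -> GFE:
  Step 0: E
  Step 1: GFE
  Step 2: GFGFE
Matches the given result.


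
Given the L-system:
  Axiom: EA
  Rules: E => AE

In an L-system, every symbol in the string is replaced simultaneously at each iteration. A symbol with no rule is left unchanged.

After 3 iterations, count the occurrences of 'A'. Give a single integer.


Answer: 4

Derivation:
Step 0: EA  (1 'A')
Step 1: AEA  (2 'A')
Step 2: AAEA  (3 'A')
Step 3: AAAEA  (4 'A')


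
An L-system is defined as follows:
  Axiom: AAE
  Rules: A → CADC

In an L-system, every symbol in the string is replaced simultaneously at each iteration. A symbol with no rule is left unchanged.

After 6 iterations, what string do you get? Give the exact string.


Answer: CCCCCCADCDCDCDCDCDCCCCCCCADCDCDCDCDCDCE

Derivation:
Step 0: AAE
Step 1: CADCCADCE
Step 2: CCADCDCCCADCDCE
Step 3: CCCADCDCDCCCCADCDCDCE
Step 4: CCCCADCDCDCDCCCCCADCDCDCDCE
Step 5: CCCCCADCDCDCDCDCCCCCCADCDCDCDCDCE
Step 6: CCCCCCADCDCDCDCDCDCCCCCCCADCDCDCDCDCDCE


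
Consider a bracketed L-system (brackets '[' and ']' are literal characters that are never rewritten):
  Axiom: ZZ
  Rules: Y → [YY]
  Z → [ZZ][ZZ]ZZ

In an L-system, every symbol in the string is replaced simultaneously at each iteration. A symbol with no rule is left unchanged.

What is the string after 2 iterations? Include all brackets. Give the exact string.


Answer: [[ZZ][ZZ]ZZ[ZZ][ZZ]ZZ][[ZZ][ZZ]ZZ[ZZ][ZZ]ZZ][ZZ][ZZ]ZZ[ZZ][ZZ]ZZ[[ZZ][ZZ]ZZ[ZZ][ZZ]ZZ][[ZZ][ZZ]ZZ[ZZ][ZZ]ZZ][ZZ][ZZ]ZZ[ZZ][ZZ]ZZ

Derivation:
Step 0: ZZ
Step 1: [ZZ][ZZ]ZZ[ZZ][ZZ]ZZ
Step 2: [[ZZ][ZZ]ZZ[ZZ][ZZ]ZZ][[ZZ][ZZ]ZZ[ZZ][ZZ]ZZ][ZZ][ZZ]ZZ[ZZ][ZZ]ZZ[[ZZ][ZZ]ZZ[ZZ][ZZ]ZZ][[ZZ][ZZ]ZZ[ZZ][ZZ]ZZ][ZZ][ZZ]ZZ[ZZ][ZZ]ZZ


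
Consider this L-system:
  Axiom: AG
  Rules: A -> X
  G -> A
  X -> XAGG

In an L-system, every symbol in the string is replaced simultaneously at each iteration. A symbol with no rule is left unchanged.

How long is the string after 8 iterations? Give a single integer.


Answer: 329

Derivation:
Step 0: length = 2
Step 1: length = 2
Step 2: length = 5
Step 3: length = 11
Step 4: length = 20
Step 5: length = 41
Step 6: length = 83
Step 7: length = 164
Step 8: length = 329


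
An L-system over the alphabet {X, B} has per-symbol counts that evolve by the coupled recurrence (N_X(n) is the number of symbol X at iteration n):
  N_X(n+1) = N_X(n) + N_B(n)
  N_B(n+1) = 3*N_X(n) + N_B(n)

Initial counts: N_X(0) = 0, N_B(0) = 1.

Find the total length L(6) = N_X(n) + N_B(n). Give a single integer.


Answer: 328

Derivation:
Step 0: N_X=0, N_B=1, L=1
Step 1: N_X=1, N_B=1, L=2
Step 2: N_X=2, N_B=4, L=6
Step 3: N_X=6, N_B=10, L=16
Step 4: N_X=16, N_B=28, L=44
Step 5: N_X=44, N_B=76, L=120
Step 6: N_X=120, N_B=208, L=328


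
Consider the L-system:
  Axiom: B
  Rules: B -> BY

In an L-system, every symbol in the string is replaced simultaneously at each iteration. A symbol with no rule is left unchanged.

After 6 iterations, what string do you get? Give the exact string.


Answer: BYYYYYY

Derivation:
Step 0: B
Step 1: BY
Step 2: BYY
Step 3: BYYY
Step 4: BYYYY
Step 5: BYYYYY
Step 6: BYYYYYY


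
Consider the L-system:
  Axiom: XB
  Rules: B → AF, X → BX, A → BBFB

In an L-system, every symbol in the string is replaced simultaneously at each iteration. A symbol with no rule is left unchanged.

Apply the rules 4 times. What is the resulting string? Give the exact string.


Answer: AFAFFAFFBBFBFAFBXBBFBFBBFBFFBBFBFF

Derivation:
Step 0: XB
Step 1: BXAF
Step 2: AFBXBBFBF
Step 3: BBFBFAFBXAFAFFAFF
Step 4: AFAFFAFFBBFBFAFBXBBFBFBBFBFFBBFBFF


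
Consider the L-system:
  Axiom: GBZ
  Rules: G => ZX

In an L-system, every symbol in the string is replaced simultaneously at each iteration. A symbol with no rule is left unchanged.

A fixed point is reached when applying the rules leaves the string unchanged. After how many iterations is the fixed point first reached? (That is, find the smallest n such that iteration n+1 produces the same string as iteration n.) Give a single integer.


Answer: 1

Derivation:
Step 0: GBZ
Step 1: ZXBZ
Step 2: ZXBZ  (unchanged — fixed point at step 1)


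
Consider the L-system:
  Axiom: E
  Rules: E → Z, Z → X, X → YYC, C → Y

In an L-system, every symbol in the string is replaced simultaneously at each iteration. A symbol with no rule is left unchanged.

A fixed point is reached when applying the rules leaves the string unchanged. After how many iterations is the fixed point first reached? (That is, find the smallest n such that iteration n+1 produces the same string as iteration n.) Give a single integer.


Step 0: E
Step 1: Z
Step 2: X
Step 3: YYC
Step 4: YYY
Step 5: YYY  (unchanged — fixed point at step 4)

Answer: 4


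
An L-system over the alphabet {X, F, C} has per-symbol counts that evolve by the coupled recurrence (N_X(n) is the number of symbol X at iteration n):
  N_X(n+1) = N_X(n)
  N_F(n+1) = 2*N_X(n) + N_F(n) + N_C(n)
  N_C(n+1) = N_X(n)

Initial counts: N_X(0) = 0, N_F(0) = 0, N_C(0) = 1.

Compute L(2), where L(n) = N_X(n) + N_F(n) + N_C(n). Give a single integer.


Answer: 1

Derivation:
Step 0: N_X=0, N_F=0, N_C=1, L=1
Step 1: N_X=0, N_F=1, N_C=0, L=1
Step 2: N_X=0, N_F=1, N_C=0, L=1


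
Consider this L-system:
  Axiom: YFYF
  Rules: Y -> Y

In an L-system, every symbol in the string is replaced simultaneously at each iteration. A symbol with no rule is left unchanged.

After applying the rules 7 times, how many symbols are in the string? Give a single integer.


Answer: 4

Derivation:
Step 0: length = 4
Step 1: length = 4
Step 2: length = 4
Step 3: length = 4
Step 4: length = 4
Step 5: length = 4
Step 6: length = 4
Step 7: length = 4


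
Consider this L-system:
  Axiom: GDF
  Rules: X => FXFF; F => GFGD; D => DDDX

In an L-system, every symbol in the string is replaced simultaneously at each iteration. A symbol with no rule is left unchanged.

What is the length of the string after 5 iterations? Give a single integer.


Step 0: length = 3
Step 1: length = 9
Step 2: length = 27
Step 3: length = 93
Step 4: length = 333
Step 5: length = 1179

Answer: 1179


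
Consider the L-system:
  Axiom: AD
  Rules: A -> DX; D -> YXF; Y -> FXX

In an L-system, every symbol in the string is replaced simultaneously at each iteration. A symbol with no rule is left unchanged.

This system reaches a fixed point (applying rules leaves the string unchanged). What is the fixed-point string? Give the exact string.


Answer: FXXXFXFXXXF

Derivation:
Step 0: AD
Step 1: DXYXF
Step 2: YXFXFXXXF
Step 3: FXXXFXFXXXF
Step 4: FXXXFXFXXXF  (unchanged — fixed point at step 3)


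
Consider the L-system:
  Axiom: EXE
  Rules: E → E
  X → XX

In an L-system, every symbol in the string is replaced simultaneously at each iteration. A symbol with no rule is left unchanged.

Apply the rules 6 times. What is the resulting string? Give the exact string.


Step 0: EXE
Step 1: EXXE
Step 2: EXXXXE
Step 3: EXXXXXXXXE
Step 4: EXXXXXXXXXXXXXXXXE
Step 5: EXXXXXXXXXXXXXXXXXXXXXXXXXXXXXXXXE
Step 6: EXXXXXXXXXXXXXXXXXXXXXXXXXXXXXXXXXXXXXXXXXXXXXXXXXXXXXXXXXXXXXXXXE

Answer: EXXXXXXXXXXXXXXXXXXXXXXXXXXXXXXXXXXXXXXXXXXXXXXXXXXXXXXXXXXXXXXXXE


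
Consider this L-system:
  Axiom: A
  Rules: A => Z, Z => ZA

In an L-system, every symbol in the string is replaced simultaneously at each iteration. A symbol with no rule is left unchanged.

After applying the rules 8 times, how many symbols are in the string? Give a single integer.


Answer: 34

Derivation:
Step 0: length = 1
Step 1: length = 1
Step 2: length = 2
Step 3: length = 3
Step 4: length = 5
Step 5: length = 8
Step 6: length = 13
Step 7: length = 21
Step 8: length = 34


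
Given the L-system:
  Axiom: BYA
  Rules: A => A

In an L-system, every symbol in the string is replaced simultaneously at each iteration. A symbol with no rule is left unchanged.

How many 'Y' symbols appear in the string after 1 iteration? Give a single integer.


Answer: 1

Derivation:
Step 0: BYA  (1 'Y')
Step 1: BYA  (1 'Y')


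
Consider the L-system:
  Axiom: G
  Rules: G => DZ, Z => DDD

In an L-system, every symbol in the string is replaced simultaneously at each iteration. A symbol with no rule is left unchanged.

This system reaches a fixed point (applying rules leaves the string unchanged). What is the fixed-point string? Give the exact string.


Step 0: G
Step 1: DZ
Step 2: DDDD
Step 3: DDDD  (unchanged — fixed point at step 2)

Answer: DDDD


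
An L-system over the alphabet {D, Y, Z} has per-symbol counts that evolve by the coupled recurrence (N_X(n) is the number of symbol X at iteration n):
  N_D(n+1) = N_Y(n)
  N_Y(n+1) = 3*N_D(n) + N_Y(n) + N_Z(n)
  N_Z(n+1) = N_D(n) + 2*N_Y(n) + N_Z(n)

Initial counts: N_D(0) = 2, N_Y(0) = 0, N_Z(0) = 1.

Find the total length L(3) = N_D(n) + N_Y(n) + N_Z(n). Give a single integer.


Answer: 102

Derivation:
Step 0: N_D=2, N_Y=0, N_Z=1, L=3
Step 1: N_D=0, N_Y=7, N_Z=3, L=10
Step 2: N_D=7, N_Y=10, N_Z=17, L=34
Step 3: N_D=10, N_Y=48, N_Z=44, L=102


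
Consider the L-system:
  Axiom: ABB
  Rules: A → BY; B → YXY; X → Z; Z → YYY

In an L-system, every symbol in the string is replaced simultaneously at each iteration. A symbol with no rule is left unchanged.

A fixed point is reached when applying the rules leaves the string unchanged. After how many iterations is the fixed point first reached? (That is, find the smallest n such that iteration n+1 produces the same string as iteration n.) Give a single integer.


Step 0: ABB
Step 1: BYYXYYXY
Step 2: YXYYYZYYZY
Step 3: YZYYYYYYYYYYYY
Step 4: YYYYYYYYYYYYYYYY
Step 5: YYYYYYYYYYYYYYYY  (unchanged — fixed point at step 4)

Answer: 4


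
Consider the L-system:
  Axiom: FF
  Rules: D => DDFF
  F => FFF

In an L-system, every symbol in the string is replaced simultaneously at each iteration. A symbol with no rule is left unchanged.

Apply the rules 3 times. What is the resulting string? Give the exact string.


Step 0: FF
Step 1: FFFFFF
Step 2: FFFFFFFFFFFFFFFFFF
Step 3: FFFFFFFFFFFFFFFFFFFFFFFFFFFFFFFFFFFFFFFFFFFFFFFFFFFFFF

Answer: FFFFFFFFFFFFFFFFFFFFFFFFFFFFFFFFFFFFFFFFFFFFFFFFFFFFFF


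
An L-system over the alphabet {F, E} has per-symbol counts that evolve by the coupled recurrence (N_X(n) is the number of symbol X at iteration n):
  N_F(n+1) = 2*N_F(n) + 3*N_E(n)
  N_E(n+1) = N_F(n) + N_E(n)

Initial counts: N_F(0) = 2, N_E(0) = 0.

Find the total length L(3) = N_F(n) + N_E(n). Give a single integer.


Answer: 66

Derivation:
Step 0: N_F=2, N_E=0, L=2
Step 1: N_F=4, N_E=2, L=6
Step 2: N_F=14, N_E=6, L=20
Step 3: N_F=46, N_E=20, L=66


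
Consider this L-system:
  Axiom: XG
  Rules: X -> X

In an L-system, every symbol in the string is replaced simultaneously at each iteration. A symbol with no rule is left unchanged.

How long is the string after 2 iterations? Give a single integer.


Step 0: length = 2
Step 1: length = 2
Step 2: length = 2

Answer: 2


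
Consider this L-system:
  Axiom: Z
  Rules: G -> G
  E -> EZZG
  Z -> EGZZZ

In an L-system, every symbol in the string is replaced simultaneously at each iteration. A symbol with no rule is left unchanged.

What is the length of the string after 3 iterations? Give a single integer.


Answer: 76

Derivation:
Step 0: length = 1
Step 1: length = 5
Step 2: length = 20
Step 3: length = 76


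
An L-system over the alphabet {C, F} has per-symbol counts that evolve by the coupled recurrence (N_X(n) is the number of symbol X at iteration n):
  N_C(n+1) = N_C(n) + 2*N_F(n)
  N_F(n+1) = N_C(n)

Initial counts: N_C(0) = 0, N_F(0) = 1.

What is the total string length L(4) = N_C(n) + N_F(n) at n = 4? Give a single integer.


Answer: 16

Derivation:
Step 0: N_C=0, N_F=1, L=1
Step 1: N_C=2, N_F=0, L=2
Step 2: N_C=2, N_F=2, L=4
Step 3: N_C=6, N_F=2, L=8
Step 4: N_C=10, N_F=6, L=16


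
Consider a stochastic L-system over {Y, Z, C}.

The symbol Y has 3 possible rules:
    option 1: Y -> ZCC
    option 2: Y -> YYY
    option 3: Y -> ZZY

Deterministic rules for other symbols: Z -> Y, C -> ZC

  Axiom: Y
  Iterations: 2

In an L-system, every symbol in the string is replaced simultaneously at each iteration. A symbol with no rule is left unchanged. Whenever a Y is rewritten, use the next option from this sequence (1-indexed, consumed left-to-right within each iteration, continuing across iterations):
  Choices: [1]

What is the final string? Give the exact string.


Step 0: Y
Step 1: ZCC  (used choices [1])
Step 2: YZCZC  (used choices [])

Answer: YZCZC


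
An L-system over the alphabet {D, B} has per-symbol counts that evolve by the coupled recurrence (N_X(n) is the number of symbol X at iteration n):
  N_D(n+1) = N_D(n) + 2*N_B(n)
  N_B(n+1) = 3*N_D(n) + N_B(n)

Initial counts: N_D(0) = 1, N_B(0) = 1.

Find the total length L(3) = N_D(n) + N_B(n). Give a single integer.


Answer: 83

Derivation:
Step 0: N_D=1, N_B=1, L=2
Step 1: N_D=3, N_B=4, L=7
Step 2: N_D=11, N_B=13, L=24
Step 3: N_D=37, N_B=46, L=83


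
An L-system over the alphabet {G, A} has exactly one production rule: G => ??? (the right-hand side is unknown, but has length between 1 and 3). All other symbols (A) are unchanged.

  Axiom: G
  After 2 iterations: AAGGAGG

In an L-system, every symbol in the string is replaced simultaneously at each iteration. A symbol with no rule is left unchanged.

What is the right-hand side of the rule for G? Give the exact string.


Answer: AGG

Derivation:
Trying G => AGG:
  Step 0: G
  Step 1: AGG
  Step 2: AAGGAGG
Matches the given result.


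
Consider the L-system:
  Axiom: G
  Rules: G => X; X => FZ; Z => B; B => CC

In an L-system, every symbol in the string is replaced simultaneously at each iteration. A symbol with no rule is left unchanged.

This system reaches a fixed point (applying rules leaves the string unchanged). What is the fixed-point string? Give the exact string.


Answer: FCC

Derivation:
Step 0: G
Step 1: X
Step 2: FZ
Step 3: FB
Step 4: FCC
Step 5: FCC  (unchanged — fixed point at step 4)


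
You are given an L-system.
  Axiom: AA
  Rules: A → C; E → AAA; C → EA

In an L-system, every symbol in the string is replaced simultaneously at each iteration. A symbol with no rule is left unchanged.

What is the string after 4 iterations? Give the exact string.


Answer: CCCEACCCEA

Derivation:
Step 0: AA
Step 1: CC
Step 2: EAEA
Step 3: AAACAAAC
Step 4: CCCEACCCEA


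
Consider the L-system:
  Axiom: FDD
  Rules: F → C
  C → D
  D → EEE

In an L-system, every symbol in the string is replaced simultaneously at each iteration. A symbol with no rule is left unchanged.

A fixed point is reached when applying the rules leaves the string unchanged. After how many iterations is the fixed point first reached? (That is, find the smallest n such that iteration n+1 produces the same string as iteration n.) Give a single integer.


Answer: 3

Derivation:
Step 0: FDD
Step 1: CEEEEEE
Step 2: DEEEEEE
Step 3: EEEEEEEEE
Step 4: EEEEEEEEE  (unchanged — fixed point at step 3)


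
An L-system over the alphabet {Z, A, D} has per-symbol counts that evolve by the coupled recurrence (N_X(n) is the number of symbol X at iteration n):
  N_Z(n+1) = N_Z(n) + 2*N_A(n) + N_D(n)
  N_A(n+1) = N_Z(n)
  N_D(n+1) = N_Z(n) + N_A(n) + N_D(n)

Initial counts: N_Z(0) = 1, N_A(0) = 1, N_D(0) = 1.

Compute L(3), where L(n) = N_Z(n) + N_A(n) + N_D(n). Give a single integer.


Answer: 55

Derivation:
Step 0: N_Z=1, N_A=1, N_D=1, L=3
Step 1: N_Z=4, N_A=1, N_D=3, L=8
Step 2: N_Z=9, N_A=4, N_D=8, L=21
Step 3: N_Z=25, N_A=9, N_D=21, L=55


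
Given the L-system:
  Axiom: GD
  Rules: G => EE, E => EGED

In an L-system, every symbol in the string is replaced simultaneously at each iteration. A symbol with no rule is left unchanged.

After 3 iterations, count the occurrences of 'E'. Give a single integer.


Answer: 12

Derivation:
Step 0: GD  (0 'E')
Step 1: EED  (2 'E')
Step 2: EGEDEGEDD  (4 'E')
Step 3: EGEDEEEGEDDEGEDEEEGEDDD  (12 'E')


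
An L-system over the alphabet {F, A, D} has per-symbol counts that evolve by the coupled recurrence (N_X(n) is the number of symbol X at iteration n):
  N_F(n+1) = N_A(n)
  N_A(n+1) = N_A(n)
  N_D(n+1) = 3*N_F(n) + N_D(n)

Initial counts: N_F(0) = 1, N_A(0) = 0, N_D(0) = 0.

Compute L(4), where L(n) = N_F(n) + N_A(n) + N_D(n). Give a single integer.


Answer: 3

Derivation:
Step 0: N_F=1, N_A=0, N_D=0, L=1
Step 1: N_F=0, N_A=0, N_D=3, L=3
Step 2: N_F=0, N_A=0, N_D=3, L=3
Step 3: N_F=0, N_A=0, N_D=3, L=3
Step 4: N_F=0, N_A=0, N_D=3, L=3


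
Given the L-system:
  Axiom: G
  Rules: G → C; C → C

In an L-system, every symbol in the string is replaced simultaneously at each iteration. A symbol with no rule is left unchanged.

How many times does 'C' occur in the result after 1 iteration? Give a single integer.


Answer: 1

Derivation:
Step 0: G  (0 'C')
Step 1: C  (1 'C')


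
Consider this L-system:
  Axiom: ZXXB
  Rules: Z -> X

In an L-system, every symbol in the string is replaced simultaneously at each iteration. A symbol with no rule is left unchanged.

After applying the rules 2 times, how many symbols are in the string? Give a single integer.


Answer: 4

Derivation:
Step 0: length = 4
Step 1: length = 4
Step 2: length = 4


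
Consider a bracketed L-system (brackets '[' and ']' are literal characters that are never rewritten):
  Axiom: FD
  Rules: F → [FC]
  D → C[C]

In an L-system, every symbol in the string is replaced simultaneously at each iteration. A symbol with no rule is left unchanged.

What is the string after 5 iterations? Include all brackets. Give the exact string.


Answer: [[[[[FC]C]C]C]C]C[C]

Derivation:
Step 0: FD
Step 1: [FC]C[C]
Step 2: [[FC]C]C[C]
Step 3: [[[FC]C]C]C[C]
Step 4: [[[[FC]C]C]C]C[C]
Step 5: [[[[[FC]C]C]C]C]C[C]


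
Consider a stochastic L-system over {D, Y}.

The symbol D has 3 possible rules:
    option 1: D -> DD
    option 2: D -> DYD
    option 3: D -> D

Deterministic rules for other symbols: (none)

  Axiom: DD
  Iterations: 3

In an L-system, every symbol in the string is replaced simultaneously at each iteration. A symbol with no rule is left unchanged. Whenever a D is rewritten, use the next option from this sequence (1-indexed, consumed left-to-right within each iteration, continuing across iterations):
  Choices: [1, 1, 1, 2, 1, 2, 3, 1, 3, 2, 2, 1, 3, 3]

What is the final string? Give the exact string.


Answer: DDDDYDYDDYDDDDYD

Derivation:
Step 0: DD
Step 1: DDDD  (used choices [1, 1])
Step 2: DDDYDDDDYD  (used choices [1, 2, 1, 2])
Step 3: DDDDYDYDDYDDDDYD  (used choices [3, 1, 3, 2, 2, 1, 3, 3])


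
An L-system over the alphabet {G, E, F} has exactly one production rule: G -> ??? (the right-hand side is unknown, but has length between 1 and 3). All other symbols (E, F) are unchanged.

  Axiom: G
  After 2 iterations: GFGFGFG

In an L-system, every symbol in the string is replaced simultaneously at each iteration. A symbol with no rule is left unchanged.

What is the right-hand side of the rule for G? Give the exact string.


Trying G -> GFG:
  Step 0: G
  Step 1: GFG
  Step 2: GFGFGFG
Matches the given result.

Answer: GFG


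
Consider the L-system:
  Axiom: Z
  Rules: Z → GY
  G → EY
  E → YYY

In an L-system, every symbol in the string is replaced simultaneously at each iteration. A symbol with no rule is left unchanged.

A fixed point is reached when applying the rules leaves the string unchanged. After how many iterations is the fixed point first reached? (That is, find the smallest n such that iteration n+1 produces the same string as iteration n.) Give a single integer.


Answer: 3

Derivation:
Step 0: Z
Step 1: GY
Step 2: EYY
Step 3: YYYYY
Step 4: YYYYY  (unchanged — fixed point at step 3)


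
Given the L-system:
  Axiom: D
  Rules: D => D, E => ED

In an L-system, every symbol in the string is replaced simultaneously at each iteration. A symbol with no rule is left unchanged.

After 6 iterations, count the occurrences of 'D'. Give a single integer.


Step 0: D  (1 'D')
Step 1: D  (1 'D')
Step 2: D  (1 'D')
Step 3: D  (1 'D')
Step 4: D  (1 'D')
Step 5: D  (1 'D')
Step 6: D  (1 'D')

Answer: 1


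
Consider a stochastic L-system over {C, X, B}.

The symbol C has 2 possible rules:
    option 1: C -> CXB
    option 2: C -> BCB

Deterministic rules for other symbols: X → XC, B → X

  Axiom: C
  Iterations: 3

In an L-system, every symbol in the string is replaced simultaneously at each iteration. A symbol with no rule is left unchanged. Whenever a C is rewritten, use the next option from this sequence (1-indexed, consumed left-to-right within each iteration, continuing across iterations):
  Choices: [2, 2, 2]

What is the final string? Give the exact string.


Step 0: C
Step 1: BCB  (used choices [2])
Step 2: XBCBX  (used choices [2])
Step 3: XCXBCBXXC  (used choices [2])

Answer: XCXBCBXXC


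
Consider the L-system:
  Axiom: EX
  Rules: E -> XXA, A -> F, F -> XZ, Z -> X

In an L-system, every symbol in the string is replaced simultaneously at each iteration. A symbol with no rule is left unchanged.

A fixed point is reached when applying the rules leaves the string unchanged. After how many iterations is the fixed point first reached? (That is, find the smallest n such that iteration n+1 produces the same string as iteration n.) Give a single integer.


Answer: 4

Derivation:
Step 0: EX
Step 1: XXAX
Step 2: XXFX
Step 3: XXXZX
Step 4: XXXXX
Step 5: XXXXX  (unchanged — fixed point at step 4)


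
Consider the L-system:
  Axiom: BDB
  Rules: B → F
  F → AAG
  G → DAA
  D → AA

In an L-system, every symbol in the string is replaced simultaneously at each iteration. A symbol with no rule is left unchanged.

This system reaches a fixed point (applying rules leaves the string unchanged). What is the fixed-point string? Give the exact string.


Step 0: BDB
Step 1: FAAF
Step 2: AAGAAAAG
Step 3: AADAAAAAADAA
Step 4: AAAAAAAAAAAAAA
Step 5: AAAAAAAAAAAAAA  (unchanged — fixed point at step 4)

Answer: AAAAAAAAAAAAAA


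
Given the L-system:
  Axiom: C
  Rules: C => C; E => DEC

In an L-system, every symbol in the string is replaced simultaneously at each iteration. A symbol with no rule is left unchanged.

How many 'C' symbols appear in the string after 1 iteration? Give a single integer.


Step 0: C  (1 'C')
Step 1: C  (1 'C')

Answer: 1


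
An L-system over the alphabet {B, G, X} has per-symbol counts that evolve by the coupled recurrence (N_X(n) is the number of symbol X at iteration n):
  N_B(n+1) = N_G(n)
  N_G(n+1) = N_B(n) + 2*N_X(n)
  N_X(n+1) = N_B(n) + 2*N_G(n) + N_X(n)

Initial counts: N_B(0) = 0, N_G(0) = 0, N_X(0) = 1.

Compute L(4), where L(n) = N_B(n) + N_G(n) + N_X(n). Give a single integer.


Answer: 73

Derivation:
Step 0: N_B=0, N_G=0, N_X=1, L=1
Step 1: N_B=0, N_G=2, N_X=1, L=3
Step 2: N_B=2, N_G=2, N_X=5, L=9
Step 3: N_B=2, N_G=12, N_X=11, L=25
Step 4: N_B=12, N_G=24, N_X=37, L=73


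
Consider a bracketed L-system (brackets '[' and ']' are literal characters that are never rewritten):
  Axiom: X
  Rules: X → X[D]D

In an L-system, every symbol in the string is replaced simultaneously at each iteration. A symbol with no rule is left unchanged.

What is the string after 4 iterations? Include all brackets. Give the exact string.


Answer: X[D]D[D]D[D]D[D]D

Derivation:
Step 0: X
Step 1: X[D]D
Step 2: X[D]D[D]D
Step 3: X[D]D[D]D[D]D
Step 4: X[D]D[D]D[D]D[D]D


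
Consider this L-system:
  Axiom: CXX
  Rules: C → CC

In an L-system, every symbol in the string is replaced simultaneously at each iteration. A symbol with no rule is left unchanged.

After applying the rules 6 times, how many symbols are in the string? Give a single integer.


Answer: 66

Derivation:
Step 0: length = 3
Step 1: length = 4
Step 2: length = 6
Step 3: length = 10
Step 4: length = 18
Step 5: length = 34
Step 6: length = 66


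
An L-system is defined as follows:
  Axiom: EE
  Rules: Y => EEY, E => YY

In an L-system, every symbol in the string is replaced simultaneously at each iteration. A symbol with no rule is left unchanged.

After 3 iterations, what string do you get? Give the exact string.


Answer: YYYYEEYYYYYEEYYYYYEEYYYYYEEY

Derivation:
Step 0: EE
Step 1: YYYY
Step 2: EEYEEYEEYEEY
Step 3: YYYYEEYYYYYEEYYYYYEEYYYYYEEY


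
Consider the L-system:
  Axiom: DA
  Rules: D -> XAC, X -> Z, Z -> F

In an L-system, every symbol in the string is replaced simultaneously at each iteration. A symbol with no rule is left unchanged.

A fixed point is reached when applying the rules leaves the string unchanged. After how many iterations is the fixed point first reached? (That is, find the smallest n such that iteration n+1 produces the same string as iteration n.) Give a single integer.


Answer: 3

Derivation:
Step 0: DA
Step 1: XACA
Step 2: ZACA
Step 3: FACA
Step 4: FACA  (unchanged — fixed point at step 3)


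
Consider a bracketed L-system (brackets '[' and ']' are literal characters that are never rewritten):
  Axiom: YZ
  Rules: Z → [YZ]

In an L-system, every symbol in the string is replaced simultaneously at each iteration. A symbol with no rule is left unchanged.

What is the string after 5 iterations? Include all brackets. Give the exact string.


Step 0: YZ
Step 1: Y[YZ]
Step 2: Y[Y[YZ]]
Step 3: Y[Y[Y[YZ]]]
Step 4: Y[Y[Y[Y[YZ]]]]
Step 5: Y[Y[Y[Y[Y[YZ]]]]]

Answer: Y[Y[Y[Y[Y[YZ]]]]]


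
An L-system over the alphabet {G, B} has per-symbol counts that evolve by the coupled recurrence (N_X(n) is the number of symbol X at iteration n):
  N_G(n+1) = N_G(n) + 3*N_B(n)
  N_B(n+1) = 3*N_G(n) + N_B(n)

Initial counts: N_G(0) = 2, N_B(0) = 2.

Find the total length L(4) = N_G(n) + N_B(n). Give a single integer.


Answer: 1024

Derivation:
Step 0: N_G=2, N_B=2, L=4
Step 1: N_G=8, N_B=8, L=16
Step 2: N_G=32, N_B=32, L=64
Step 3: N_G=128, N_B=128, L=256
Step 4: N_G=512, N_B=512, L=1024


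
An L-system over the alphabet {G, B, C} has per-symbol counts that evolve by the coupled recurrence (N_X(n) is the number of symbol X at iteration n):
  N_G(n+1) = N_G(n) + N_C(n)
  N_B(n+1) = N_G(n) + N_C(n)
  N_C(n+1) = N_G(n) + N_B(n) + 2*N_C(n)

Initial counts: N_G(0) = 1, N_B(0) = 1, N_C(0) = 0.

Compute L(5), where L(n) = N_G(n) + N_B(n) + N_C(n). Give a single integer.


Answer: 324

Derivation:
Step 0: N_G=1, N_B=1, N_C=0, L=2
Step 1: N_G=1, N_B=1, N_C=2, L=4
Step 2: N_G=3, N_B=3, N_C=6, L=12
Step 3: N_G=9, N_B=9, N_C=18, L=36
Step 4: N_G=27, N_B=27, N_C=54, L=108
Step 5: N_G=81, N_B=81, N_C=162, L=324


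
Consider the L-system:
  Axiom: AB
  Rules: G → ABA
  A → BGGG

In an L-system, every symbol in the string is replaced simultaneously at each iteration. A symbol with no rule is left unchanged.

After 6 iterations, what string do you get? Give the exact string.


Answer: BBBABAABAABABBABAABAABABABAABAABABBABAABAABABABAABAABABBABAABAABABBBABAABAABABBABAABAABABABAABAABABBABAABAABABABAABAABABBABAABAABABBABAABAABABBABAABAABABABAABAABABBABAABAABABABAABAABABBABAABAABABBBABAABAABABBABAABAABABABAABAABABBABAABAABABABAABAABABBABAABAABABBABAABAABABBABAABAABABABAABAABABBABAABAABABABAABAABABBABAABAABABBBABAABAABABBABAABAABABABAABAABABBABAABAABABABAABAABABBABAABAABAB

Derivation:
Step 0: AB
Step 1: BGGGB
Step 2: BABAABAABAB
Step 3: BBGGGBBGGGBGGGBBGGGBGGGBBGGGB
Step 4: BBABAABAABABBABAABAABABABAABAABABBABAABAABABABAABAABABBABAABAABAB
Step 5: BBBGGGBBGGGBGGGBBGGGBGGGBBGGGBBBGGGBBGGGBGGGBBGGGBGGGBBGGGBBGGGBBGGGBGGGBBGGGBGGGBBGGGBBBGGGBBGGGBGGGBBGGGBGGGBBGGGBBGGGBBGGGBGGGBBGGGBGGGBBGGGBBBGGGBBGGGBGGGBBGGGBGGGBBGGGB
Step 6: BBBABAABAABABBABAABAABABABAABAABABBABAABAABABABAABAABABBABAABAABABBBABAABAABABBABAABAABABABAABAABABBABAABAABABABAABAABABBABAABAABABBABAABAABABBABAABAABABABAABAABABBABAABAABABABAABAABABBABAABAABABBBABAABAABABBABAABAABABABAABAABABBABAABAABABABAABAABABBABAABAABABBABAABAABABBABAABAABABABAABAABABBABAABAABABABAABAABABBABAABAABABBBABAABAABABBABAABAABABABAABAABABBABAABAABABABAABAABABBABAABAABAB


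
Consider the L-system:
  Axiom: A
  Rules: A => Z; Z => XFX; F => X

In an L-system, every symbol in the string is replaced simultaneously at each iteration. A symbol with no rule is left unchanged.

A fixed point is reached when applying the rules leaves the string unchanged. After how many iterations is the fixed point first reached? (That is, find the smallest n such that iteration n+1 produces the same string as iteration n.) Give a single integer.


Step 0: A
Step 1: Z
Step 2: XFX
Step 3: XXX
Step 4: XXX  (unchanged — fixed point at step 3)

Answer: 3


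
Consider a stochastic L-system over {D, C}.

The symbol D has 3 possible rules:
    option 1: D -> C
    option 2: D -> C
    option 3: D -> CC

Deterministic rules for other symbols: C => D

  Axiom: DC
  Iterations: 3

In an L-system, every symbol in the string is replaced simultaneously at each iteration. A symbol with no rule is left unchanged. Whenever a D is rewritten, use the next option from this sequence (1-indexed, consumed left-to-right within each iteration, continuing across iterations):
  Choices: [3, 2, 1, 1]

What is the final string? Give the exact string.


Step 0: DC
Step 1: CCD  (used choices [3])
Step 2: DDC  (used choices [2])
Step 3: CCD  (used choices [1, 1])

Answer: CCD


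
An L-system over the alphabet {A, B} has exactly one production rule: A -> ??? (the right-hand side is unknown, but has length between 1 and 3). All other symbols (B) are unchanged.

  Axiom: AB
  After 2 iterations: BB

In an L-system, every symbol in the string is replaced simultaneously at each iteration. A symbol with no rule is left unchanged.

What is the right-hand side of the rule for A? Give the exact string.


Answer: B

Derivation:
Trying A -> B:
  Step 0: AB
  Step 1: BB
  Step 2: BB
Matches the given result.


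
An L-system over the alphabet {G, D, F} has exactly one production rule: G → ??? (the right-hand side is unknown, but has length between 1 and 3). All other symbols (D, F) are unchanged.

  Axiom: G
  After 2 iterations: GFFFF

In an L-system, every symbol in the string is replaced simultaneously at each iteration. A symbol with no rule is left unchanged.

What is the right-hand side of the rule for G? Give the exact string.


Trying G → GFF:
  Step 0: G
  Step 1: GFF
  Step 2: GFFFF
Matches the given result.

Answer: GFF


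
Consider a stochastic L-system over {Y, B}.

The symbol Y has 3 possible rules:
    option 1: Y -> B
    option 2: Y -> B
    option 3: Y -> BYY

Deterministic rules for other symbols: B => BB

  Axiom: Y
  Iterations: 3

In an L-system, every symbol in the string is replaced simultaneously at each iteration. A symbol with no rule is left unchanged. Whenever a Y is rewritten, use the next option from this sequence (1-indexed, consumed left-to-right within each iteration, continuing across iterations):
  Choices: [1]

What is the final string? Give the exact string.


Answer: BBBB

Derivation:
Step 0: Y
Step 1: B  (used choices [1])
Step 2: BB  (used choices [])
Step 3: BBBB  (used choices [])


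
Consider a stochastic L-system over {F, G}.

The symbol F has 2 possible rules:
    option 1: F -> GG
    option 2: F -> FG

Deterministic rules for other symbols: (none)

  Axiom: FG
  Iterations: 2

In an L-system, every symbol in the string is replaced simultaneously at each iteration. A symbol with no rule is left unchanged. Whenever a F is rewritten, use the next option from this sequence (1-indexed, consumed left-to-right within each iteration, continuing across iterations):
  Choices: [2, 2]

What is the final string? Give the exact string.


Step 0: FG
Step 1: FGG  (used choices [2])
Step 2: FGGG  (used choices [2])

Answer: FGGG


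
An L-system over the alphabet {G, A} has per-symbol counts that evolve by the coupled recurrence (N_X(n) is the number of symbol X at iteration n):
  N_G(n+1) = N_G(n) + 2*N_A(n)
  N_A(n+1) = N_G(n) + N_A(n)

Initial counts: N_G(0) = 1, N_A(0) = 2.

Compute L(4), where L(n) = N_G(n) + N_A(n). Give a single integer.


Answer: 111

Derivation:
Step 0: N_G=1, N_A=2, L=3
Step 1: N_G=5, N_A=3, L=8
Step 2: N_G=11, N_A=8, L=19
Step 3: N_G=27, N_A=19, L=46
Step 4: N_G=65, N_A=46, L=111


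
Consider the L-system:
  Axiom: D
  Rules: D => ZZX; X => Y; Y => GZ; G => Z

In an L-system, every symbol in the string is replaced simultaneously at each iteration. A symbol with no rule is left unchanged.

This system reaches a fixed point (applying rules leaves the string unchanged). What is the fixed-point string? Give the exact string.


Step 0: D
Step 1: ZZX
Step 2: ZZY
Step 3: ZZGZ
Step 4: ZZZZ
Step 5: ZZZZ  (unchanged — fixed point at step 4)

Answer: ZZZZ


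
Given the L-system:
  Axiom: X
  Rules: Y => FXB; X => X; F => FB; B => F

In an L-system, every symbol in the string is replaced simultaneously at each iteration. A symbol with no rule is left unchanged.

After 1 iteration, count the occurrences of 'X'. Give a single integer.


Answer: 1

Derivation:
Step 0: X  (1 'X')
Step 1: X  (1 'X')


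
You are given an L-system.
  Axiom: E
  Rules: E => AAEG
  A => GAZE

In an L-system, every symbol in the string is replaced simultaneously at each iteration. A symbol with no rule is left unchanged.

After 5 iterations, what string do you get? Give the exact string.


Step 0: E
Step 1: AAEG
Step 2: GAZEGAZEAAEGG
Step 3: GGAZEZAAEGGGAZEZAAEGGAZEGAZEAAEGGG
Step 4: GGGAZEZAAEGZGAZEGAZEAAEGGGGGAZEZAAEGZGAZEGAZEAAEGGGGAZEZAAEGGGAZEZAAEGGAZEGAZEAAEGGGG
Step 5: GGGGAZEZAAEGZGAZEGAZEAAEGGZGGAZEZAAEGGGAZEZAAEGGAZEGAZEAAEGGGGGGGAZEZAAEGZGAZEGAZEAAEGGZGGAZEZAAEGGGAZEZAAEGGAZEGAZEAAEGGGGGGAZEZAAEGZGAZEGAZEAAEGGGGGAZEZAAEGZGAZEGAZEAAEGGGGAZEZAAEGGGAZEZAAEGGAZEGAZEAAEGGGGG

Answer: GGGGAZEZAAEGZGAZEGAZEAAEGGZGGAZEZAAEGGGAZEZAAEGGAZEGAZEAAEGGGGGGGAZEZAAEGZGAZEGAZEAAEGGZGGAZEZAAEGGGAZEZAAEGGAZEGAZEAAEGGGGGGAZEZAAEGZGAZEGAZEAAEGGGGGAZEZAAEGZGAZEGAZEAAEGGGGAZEZAAEGGGAZEZAAEGGAZEGAZEAAEGGGGG


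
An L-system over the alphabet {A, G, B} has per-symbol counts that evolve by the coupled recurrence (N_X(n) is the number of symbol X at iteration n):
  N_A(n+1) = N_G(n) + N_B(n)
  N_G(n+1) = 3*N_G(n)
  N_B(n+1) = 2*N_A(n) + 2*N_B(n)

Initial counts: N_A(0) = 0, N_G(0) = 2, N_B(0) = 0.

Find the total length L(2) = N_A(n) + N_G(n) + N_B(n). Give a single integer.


Step 0: N_A=0, N_G=2, N_B=0, L=2
Step 1: N_A=2, N_G=6, N_B=0, L=8
Step 2: N_A=6, N_G=18, N_B=4, L=28

Answer: 28


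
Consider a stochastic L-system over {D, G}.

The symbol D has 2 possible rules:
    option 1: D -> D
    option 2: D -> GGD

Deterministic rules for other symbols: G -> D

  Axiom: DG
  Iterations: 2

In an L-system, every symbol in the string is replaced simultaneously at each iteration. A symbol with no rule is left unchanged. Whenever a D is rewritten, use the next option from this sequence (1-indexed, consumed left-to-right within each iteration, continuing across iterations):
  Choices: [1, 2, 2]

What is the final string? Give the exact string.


Answer: GGDGGD

Derivation:
Step 0: DG
Step 1: DD  (used choices [1])
Step 2: GGDGGD  (used choices [2, 2])
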